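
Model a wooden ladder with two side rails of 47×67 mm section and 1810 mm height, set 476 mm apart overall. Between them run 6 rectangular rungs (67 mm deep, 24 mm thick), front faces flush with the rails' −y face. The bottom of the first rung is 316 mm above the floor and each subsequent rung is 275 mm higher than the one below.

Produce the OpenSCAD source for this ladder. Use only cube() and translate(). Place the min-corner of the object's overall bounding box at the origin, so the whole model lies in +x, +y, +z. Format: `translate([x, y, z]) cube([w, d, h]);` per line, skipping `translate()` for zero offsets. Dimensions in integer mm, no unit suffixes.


cube([47, 67, 1810]);
translate([429, 0, 0]) cube([47, 67, 1810]);
translate([47, 0, 316]) cube([382, 67, 24]);
translate([47, 0, 591]) cube([382, 67, 24]);
translate([47, 0, 866]) cube([382, 67, 24]);
translate([47, 0, 1141]) cube([382, 67, 24]);
translate([47, 0, 1416]) cube([382, 67, 24]);
translate([47, 0, 1691]) cube([382, 67, 24]);


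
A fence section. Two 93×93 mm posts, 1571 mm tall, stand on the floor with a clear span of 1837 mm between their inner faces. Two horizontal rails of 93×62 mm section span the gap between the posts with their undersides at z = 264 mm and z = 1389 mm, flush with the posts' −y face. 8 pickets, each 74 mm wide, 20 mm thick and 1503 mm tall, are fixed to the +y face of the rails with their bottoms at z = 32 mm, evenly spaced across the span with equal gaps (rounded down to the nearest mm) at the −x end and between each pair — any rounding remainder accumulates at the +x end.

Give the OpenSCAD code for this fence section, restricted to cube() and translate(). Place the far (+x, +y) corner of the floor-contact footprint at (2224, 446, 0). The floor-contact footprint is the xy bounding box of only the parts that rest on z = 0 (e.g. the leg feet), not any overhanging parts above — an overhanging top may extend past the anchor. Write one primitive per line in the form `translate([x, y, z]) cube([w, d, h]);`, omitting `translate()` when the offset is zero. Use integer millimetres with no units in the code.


translate([201, 353, 0]) cube([93, 93, 1571]);
translate([2131, 353, 0]) cube([93, 93, 1571]);
translate([294, 353, 264]) cube([1837, 93, 62]);
translate([294, 353, 1389]) cube([1837, 93, 62]);
translate([432, 446, 32]) cube([74, 20, 1503]);
translate([644, 446, 32]) cube([74, 20, 1503]);
translate([856, 446, 32]) cube([74, 20, 1503]);
translate([1068, 446, 32]) cube([74, 20, 1503]);
translate([1280, 446, 32]) cube([74, 20, 1503]);
translate([1492, 446, 32]) cube([74, 20, 1503]);
translate([1704, 446, 32]) cube([74, 20, 1503]);
translate([1916, 446, 32]) cube([74, 20, 1503]);


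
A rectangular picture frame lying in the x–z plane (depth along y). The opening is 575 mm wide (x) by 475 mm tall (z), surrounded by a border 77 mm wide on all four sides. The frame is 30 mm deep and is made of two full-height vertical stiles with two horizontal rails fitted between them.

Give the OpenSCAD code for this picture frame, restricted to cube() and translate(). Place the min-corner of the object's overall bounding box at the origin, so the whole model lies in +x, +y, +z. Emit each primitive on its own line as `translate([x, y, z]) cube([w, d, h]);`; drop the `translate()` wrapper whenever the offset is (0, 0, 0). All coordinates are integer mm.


cube([77, 30, 629]);
translate([652, 0, 0]) cube([77, 30, 629]);
translate([77, 0, 0]) cube([575, 30, 77]);
translate([77, 0, 552]) cube([575, 30, 77]);


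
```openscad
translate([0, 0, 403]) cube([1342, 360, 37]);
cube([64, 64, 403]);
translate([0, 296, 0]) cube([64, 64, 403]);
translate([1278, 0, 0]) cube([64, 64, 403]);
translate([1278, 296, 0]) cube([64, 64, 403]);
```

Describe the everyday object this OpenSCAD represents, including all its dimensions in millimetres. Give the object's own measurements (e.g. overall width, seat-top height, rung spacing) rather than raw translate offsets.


A bench: a 1342×360 mm seat slab, 37 mm thick, top at z = 440 mm, on four 64×64 mm square legs flush with the seat corners and standing on z = 0.


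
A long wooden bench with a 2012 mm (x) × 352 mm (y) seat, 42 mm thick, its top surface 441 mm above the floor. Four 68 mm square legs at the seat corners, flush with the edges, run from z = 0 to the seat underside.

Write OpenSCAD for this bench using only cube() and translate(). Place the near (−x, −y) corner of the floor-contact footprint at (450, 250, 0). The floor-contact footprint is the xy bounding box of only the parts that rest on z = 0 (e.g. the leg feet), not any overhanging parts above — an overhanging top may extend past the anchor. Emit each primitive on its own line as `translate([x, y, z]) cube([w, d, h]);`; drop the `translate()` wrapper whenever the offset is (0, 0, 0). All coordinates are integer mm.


// leg_h = 441 − 42 = 399
translate([450, 250, 399]) cube([2012, 352, 42]);
translate([450, 250, 0]) cube([68, 68, 399]);
translate([450, 534, 0]) cube([68, 68, 399]);
translate([2394, 250, 0]) cube([68, 68, 399]);
translate([2394, 534, 0]) cube([68, 68, 399]);


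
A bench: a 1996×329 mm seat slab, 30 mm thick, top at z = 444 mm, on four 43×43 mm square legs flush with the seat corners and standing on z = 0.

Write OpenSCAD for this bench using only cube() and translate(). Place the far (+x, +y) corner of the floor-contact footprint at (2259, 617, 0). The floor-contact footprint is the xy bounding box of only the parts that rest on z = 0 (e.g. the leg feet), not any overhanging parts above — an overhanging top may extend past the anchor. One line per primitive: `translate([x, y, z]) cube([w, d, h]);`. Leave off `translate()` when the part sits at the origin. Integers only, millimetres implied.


// leg_h = 444 − 30 = 414
translate([263, 288, 414]) cube([1996, 329, 30]);
translate([263, 288, 0]) cube([43, 43, 414]);
translate([263, 574, 0]) cube([43, 43, 414]);
translate([2216, 288, 0]) cube([43, 43, 414]);
translate([2216, 574, 0]) cube([43, 43, 414]);


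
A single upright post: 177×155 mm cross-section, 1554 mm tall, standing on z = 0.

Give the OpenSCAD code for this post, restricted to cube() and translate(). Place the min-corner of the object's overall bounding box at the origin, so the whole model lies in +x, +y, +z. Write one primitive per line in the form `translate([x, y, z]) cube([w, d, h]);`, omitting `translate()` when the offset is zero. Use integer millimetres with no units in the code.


cube([177, 155, 1554]);


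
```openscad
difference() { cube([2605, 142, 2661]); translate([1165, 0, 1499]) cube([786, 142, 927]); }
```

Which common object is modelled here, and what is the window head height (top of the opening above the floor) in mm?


A wall with a window opening. The window head height is 2426 mm.

A wall with a rectangular opening subtracted — a window. Sill at z = 1499, opening 927 mm tall, so the head is at 1499 + 927 = 2426 mm.


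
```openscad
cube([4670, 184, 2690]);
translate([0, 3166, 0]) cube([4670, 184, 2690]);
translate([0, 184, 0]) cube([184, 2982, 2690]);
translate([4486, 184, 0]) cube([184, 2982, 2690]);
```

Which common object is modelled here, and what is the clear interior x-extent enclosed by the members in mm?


A house (or room) frame. The interior width is 4302 mm.

Four 2690 mm walls enclosing a rectangle with no floor or roof — a room or house frame. Outside width is 4670 mm and wall thickness is 184 mm, so the interior width is 4670 − 2 × 184 = 4302 mm.


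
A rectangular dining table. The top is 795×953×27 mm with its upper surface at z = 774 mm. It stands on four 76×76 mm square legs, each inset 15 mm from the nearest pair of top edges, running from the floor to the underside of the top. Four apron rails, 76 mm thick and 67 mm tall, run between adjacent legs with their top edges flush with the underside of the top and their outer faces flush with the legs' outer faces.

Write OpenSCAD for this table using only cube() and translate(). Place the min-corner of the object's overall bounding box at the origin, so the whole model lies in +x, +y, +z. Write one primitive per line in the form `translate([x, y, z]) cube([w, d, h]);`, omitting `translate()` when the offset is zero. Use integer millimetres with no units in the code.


translate([0, 0, 747]) cube([795, 953, 27]);
translate([15, 15, 0]) cube([76, 76, 747]);
translate([704, 15, 0]) cube([76, 76, 747]);
translate([15, 862, 0]) cube([76, 76, 747]);
translate([704, 862, 0]) cube([76, 76, 747]);
translate([91, 15, 680]) cube([613, 76, 67]);
translate([91, 862, 680]) cube([613, 76, 67]);
translate([15, 91, 680]) cube([76, 771, 67]);
translate([704, 91, 680]) cube([76, 771, 67]);


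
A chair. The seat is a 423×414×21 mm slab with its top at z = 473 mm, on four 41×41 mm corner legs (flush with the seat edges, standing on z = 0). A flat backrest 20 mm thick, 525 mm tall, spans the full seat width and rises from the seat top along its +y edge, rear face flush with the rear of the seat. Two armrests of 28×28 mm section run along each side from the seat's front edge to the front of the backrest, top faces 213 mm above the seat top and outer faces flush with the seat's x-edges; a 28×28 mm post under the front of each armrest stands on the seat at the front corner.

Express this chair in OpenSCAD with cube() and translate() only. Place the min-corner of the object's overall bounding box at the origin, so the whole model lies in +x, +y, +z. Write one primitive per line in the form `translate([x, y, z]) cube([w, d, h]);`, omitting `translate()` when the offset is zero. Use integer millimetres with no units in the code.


translate([0, 0, 452]) cube([423, 414, 21]);
cube([41, 41, 452]);
translate([382, 0, 0]) cube([41, 41, 452]);
translate([0, 373, 0]) cube([41, 41, 452]);
translate([382, 373, 0]) cube([41, 41, 452]);
translate([0, 394, 473]) cube([423, 20, 525]);
translate([0, 0, 658]) cube([28, 394, 28]);
translate([395, 0, 658]) cube([28, 394, 28]);
translate([0, 0, 473]) cube([28, 28, 185]);
translate([395, 0, 473]) cube([28, 28, 185]);


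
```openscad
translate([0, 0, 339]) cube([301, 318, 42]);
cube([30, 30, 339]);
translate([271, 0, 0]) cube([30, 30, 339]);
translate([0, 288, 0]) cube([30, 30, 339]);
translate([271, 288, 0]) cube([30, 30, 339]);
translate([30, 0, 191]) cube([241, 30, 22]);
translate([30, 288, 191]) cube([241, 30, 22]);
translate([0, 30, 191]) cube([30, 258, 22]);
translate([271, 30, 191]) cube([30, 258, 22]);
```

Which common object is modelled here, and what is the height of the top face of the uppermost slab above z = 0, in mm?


A stool. The seat height is 381 mm.

A 301×318×42 slab at z = 339 on four corner posts — a stool. The seat top is 339 + 42 = 381 mm.


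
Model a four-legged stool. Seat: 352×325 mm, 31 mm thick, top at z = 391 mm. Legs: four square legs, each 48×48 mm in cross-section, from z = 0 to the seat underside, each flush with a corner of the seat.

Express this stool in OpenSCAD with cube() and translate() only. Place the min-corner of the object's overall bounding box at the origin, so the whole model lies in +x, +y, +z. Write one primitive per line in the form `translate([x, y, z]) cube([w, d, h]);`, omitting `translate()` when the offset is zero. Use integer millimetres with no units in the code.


// leg_h = 391 - 31 = 360
translate([0, 0, 360]) cube([352, 325, 31]);
cube([48, 48, 360]);
translate([304, 0, 0]) cube([48, 48, 360]);
translate([0, 277, 0]) cube([48, 48, 360]);
translate([304, 277, 0]) cube([48, 48, 360]);


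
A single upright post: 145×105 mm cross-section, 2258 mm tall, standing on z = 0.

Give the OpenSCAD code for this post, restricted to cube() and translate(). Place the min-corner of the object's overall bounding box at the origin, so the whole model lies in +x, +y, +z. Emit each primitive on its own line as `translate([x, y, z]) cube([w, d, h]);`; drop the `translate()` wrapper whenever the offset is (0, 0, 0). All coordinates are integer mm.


cube([145, 105, 2258]);


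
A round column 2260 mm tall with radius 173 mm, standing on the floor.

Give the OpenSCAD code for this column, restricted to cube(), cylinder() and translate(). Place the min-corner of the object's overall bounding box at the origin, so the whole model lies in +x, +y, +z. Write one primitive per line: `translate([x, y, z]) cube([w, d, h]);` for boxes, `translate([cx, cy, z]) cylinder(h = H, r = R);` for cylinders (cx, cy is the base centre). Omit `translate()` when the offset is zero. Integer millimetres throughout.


translate([173, 173, 0]) cylinder(h = 2260, r = 173);


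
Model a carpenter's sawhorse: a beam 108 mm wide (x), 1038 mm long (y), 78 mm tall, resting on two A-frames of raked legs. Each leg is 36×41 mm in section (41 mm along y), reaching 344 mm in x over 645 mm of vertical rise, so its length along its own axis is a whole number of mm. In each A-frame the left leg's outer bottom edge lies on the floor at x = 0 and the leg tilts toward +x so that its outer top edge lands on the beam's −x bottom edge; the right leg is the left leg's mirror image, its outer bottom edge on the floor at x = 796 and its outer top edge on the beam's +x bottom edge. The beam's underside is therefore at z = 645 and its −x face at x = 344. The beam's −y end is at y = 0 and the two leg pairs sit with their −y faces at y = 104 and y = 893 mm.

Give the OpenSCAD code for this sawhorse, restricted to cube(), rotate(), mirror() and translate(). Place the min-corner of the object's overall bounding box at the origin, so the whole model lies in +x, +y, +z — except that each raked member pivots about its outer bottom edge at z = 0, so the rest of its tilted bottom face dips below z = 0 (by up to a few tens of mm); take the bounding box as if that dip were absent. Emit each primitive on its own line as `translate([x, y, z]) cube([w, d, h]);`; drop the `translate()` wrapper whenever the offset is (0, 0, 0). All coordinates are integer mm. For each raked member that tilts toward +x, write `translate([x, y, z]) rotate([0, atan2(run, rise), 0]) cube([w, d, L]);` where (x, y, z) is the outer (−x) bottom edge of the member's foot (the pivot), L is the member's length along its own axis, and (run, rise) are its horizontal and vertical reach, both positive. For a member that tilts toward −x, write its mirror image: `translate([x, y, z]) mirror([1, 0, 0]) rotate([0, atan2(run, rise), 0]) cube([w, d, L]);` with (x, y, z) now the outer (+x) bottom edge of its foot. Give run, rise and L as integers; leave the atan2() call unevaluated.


translate([344, 0, 645]) cube([108, 1038, 78]);
translate([0, 104, 0]) rotate([0, atan2(344, 645), 0]) cube([36, 41, 731]);
translate([796, 104, 0]) mirror([1, 0, 0]) rotate([0, atan2(344, 645), 0]) cube([36, 41, 731]);
translate([0, 893, 0]) rotate([0, atan2(344, 645), 0]) cube([36, 41, 731]);
translate([796, 893, 0]) mirror([1, 0, 0]) rotate([0, atan2(344, 645), 0]) cube([36, 41, 731]);


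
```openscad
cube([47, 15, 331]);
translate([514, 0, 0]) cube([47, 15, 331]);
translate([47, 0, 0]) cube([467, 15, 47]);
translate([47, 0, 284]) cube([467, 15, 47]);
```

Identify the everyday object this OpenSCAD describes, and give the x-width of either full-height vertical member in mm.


A picture frame. The border width is 47 mm.

Four thin pieces enclosing a rectangular opening — a picture frame. The two full-height stiles are 331 mm tall; the top rail sits at z = 284 and is 47 mm tall, so the border above the opening is 331 − 284 = 47 mm, matching the stile x-width.


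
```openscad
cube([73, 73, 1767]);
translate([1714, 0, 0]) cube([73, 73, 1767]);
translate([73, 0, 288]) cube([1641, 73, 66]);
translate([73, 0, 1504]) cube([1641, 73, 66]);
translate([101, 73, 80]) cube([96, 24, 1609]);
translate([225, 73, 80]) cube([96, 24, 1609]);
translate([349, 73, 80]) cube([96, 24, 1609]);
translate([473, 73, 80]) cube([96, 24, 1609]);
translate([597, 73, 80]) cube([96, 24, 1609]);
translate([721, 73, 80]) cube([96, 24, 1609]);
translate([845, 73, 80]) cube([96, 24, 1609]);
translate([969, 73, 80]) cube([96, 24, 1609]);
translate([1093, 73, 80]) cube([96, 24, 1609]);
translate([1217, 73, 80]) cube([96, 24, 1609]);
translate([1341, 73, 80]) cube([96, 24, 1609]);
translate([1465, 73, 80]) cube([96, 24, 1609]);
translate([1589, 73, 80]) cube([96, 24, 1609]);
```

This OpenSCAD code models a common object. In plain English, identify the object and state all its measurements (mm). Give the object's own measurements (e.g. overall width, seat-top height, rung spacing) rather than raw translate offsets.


A fence section. Two 73×73 mm posts, 1767 mm tall, stand on the floor with a clear span of 1641 mm between their inner faces. Two horizontal rails of 73×66 mm section span the gap between the posts with their undersides at z = 288 mm and z = 1504 mm, flush with the posts' −y face. 13 pickets, each 96 mm wide, 24 mm thick and 1609 mm tall, are fixed to the +y face of the rails with their bottoms at z = 80 mm, spaced across the span with a 28 mm gap after the −x post and between neighbouring pickets, with 29 mm left before the +x post.


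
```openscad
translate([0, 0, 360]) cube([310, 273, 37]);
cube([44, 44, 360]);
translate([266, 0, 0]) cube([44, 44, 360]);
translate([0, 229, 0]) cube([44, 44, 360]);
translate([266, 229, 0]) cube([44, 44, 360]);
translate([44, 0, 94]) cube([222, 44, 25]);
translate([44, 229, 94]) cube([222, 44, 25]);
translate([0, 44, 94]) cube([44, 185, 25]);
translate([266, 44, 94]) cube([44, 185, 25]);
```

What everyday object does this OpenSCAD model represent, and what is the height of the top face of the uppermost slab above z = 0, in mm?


A stool. The seat height is 397 mm.

A 310×273×37 slab at z = 360 on four corner posts — a stool. The seat top is 360 + 37 = 397 mm.


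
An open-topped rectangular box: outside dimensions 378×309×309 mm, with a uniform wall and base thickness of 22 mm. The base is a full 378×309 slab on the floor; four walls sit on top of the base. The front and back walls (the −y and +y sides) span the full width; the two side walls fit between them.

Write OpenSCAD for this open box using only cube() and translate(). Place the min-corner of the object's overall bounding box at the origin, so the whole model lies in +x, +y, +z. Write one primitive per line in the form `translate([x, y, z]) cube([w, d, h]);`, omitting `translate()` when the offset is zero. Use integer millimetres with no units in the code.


cube([378, 309, 22]);
translate([0, 0, 22]) cube([378, 22, 287]);
translate([0, 287, 22]) cube([378, 22, 287]);
translate([0, 22, 22]) cube([22, 265, 287]);
translate([356, 22, 22]) cube([22, 265, 287]);


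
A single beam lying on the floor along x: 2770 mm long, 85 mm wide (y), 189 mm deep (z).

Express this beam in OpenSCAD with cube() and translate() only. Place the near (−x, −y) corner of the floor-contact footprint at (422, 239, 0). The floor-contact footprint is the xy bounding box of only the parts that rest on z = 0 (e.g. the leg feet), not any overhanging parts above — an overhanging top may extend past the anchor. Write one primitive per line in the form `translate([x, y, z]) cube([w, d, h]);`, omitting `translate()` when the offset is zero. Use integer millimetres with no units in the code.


translate([422, 239, 0]) cube([2770, 85, 189]);


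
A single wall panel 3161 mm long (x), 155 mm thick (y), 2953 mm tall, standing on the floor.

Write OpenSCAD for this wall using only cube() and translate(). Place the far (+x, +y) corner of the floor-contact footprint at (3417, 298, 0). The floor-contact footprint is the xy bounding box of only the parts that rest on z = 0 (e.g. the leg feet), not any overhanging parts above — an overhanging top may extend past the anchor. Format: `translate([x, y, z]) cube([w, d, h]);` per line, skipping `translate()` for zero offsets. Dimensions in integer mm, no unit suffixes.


translate([256, 143, 0]) cube([3161, 155, 2953]);


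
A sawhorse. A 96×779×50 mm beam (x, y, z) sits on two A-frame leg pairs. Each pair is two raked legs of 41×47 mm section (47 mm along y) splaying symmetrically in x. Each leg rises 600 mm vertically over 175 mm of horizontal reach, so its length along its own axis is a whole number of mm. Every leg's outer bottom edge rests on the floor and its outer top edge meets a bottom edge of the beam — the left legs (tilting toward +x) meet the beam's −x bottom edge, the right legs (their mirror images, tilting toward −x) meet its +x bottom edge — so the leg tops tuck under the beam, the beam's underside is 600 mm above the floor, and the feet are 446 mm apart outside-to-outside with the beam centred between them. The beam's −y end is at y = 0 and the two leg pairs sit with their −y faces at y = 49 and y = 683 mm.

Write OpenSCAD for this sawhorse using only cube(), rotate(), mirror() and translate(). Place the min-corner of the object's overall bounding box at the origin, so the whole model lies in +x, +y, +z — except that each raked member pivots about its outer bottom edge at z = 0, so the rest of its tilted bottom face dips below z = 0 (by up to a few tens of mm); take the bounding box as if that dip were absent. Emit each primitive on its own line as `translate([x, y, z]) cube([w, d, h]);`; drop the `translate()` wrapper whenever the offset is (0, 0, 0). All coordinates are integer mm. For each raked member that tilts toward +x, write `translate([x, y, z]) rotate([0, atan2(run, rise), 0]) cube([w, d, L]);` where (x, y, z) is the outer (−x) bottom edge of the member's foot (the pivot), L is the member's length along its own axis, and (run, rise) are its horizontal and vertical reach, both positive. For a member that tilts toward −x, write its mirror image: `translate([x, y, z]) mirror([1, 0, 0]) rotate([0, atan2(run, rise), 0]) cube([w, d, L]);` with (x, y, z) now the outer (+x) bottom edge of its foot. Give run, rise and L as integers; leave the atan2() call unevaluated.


translate([175, 0, 600]) cube([96, 779, 50]);
translate([0, 49, 0]) rotate([0, atan2(175, 600), 0]) cube([41, 47, 625]);
translate([446, 49, 0]) mirror([1, 0, 0]) rotate([0, atan2(175, 600), 0]) cube([41, 47, 625]);
translate([0, 683, 0]) rotate([0, atan2(175, 600), 0]) cube([41, 47, 625]);
translate([446, 683, 0]) mirror([1, 0, 0]) rotate([0, atan2(175, 600), 0]) cube([41, 47, 625]);


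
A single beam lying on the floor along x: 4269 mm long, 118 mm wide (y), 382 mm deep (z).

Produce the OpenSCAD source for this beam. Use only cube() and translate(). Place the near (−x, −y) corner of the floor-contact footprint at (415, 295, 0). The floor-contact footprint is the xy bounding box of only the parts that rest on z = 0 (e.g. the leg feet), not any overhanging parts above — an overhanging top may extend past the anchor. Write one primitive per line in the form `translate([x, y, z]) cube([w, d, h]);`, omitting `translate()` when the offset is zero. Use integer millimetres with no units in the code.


translate([415, 295, 0]) cube([4269, 118, 382]);


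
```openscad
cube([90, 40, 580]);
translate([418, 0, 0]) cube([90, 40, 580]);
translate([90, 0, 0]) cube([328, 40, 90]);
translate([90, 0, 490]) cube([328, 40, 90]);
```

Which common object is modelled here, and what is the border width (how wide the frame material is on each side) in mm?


A picture frame. The border width is 90 mm.

Four thin pieces enclosing a rectangular opening — a picture frame. The two full-height stiles are 580 mm tall; the top rail sits at z = 490 and is 90 mm tall, so the border above the opening is 580 − 490 = 90 mm, matching the stile x-width.


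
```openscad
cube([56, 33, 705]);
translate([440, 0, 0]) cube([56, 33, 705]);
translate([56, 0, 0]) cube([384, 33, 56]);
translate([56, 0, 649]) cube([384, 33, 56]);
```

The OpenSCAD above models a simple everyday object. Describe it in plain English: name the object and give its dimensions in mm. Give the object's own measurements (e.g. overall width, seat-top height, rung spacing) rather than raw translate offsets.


A rectangular picture frame lying in the x–z plane (depth along y). The opening is 384 mm wide (x) by 593 mm tall (z), surrounded by a border 56 mm wide on all four sides. The frame is 33 mm deep and is made of two full-height vertical stiles with two horizontal rails fitted between them.


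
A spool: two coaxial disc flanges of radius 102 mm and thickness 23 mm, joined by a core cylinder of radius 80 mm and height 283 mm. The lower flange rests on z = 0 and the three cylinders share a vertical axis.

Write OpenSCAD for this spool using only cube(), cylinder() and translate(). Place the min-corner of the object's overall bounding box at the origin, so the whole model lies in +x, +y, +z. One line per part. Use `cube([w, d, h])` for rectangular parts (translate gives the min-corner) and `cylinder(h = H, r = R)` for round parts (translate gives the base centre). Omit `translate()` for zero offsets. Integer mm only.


translate([102, 102, 0]) cylinder(h = 23, r = 102);
translate([102, 102, 23]) cylinder(h = 283, r = 80);
translate([102, 102, 306]) cylinder(h = 23, r = 102);


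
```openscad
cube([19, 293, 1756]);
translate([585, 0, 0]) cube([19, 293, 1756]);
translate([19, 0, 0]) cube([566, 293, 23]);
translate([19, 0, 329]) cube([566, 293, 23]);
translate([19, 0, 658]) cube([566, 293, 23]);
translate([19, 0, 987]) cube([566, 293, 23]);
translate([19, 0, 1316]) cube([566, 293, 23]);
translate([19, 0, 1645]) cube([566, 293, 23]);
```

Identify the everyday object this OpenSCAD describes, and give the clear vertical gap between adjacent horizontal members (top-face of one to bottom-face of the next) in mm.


A bookshelf. The clear shelf gap is 306 mm.

Two tall side panels with 6 horizontal boards between them — a bookshelf. The first two shelf undersides are at z = 0 and z = 329; with shelf thickness 23, the clear gap is 329 − 0 − 23 = 306 mm.


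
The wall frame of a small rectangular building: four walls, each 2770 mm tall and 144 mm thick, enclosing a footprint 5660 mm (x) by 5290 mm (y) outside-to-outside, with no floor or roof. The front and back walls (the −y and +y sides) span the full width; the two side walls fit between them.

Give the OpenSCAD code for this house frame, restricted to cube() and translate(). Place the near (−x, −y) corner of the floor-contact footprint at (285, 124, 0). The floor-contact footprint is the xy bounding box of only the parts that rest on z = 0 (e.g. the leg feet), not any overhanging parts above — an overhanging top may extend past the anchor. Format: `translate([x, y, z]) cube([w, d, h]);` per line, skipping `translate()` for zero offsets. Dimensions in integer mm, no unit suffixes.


translate([285, 124, 0]) cube([5660, 144, 2770]);
translate([285, 5270, 0]) cube([5660, 144, 2770]);
translate([285, 268, 0]) cube([144, 5002, 2770]);
translate([5801, 268, 0]) cube([144, 5002, 2770]);


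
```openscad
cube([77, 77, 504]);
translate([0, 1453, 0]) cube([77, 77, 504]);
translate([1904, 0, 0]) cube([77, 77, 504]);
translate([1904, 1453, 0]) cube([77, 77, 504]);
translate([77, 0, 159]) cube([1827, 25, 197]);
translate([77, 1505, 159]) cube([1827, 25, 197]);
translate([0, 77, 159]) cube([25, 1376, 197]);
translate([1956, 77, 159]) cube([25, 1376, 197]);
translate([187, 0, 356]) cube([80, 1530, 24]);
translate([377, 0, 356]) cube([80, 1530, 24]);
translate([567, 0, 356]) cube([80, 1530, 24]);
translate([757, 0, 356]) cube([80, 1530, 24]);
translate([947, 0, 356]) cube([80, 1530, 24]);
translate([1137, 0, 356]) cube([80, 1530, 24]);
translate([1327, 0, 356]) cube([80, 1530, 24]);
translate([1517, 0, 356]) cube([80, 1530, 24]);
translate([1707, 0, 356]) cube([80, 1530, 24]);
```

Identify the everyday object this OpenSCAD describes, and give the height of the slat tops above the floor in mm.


A bed frame. The slat-top height is 380 mm.

Four posts, four rails, and a row of slats — a bed frame. Slats sit on the rails at z = 159 + 197 = 356; with slat thickness 24, the top is 380 mm.


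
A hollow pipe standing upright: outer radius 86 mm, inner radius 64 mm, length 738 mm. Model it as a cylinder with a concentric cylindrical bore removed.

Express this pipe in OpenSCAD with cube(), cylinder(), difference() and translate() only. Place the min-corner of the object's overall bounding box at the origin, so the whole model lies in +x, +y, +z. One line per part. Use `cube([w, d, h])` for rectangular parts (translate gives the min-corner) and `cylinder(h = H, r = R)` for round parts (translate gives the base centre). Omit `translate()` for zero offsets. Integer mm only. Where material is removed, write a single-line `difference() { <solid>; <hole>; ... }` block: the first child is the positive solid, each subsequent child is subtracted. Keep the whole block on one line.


difference() { translate([86, 86, 0]) cylinder(h = 738, r = 86); translate([86, 86, 0]) cylinder(h = 738, r = 64); }


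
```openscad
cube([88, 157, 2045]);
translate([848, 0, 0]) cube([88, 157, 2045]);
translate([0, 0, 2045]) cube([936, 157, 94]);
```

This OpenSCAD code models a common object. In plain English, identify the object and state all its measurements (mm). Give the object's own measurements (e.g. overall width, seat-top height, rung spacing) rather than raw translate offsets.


A door frame. The clear opening is 760 mm wide and 2045 mm high. Two 88 mm wide jambs, 157 mm deep, stand either side of the opening from the floor to the top of the opening. A 94 mm thick head sits across the top of both jambs, spanning the full outside width of the frame.


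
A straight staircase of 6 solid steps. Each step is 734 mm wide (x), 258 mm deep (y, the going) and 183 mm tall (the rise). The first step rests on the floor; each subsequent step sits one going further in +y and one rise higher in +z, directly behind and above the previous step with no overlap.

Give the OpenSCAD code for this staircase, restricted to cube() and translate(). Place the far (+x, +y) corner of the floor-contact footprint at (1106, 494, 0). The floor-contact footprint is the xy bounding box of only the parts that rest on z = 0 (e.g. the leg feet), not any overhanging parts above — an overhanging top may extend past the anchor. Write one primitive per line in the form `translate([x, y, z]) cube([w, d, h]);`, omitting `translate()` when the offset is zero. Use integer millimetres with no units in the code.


translate([372, 236, 0]) cube([734, 258, 183]);
translate([372, 494, 183]) cube([734, 258, 183]);
translate([372, 752, 366]) cube([734, 258, 183]);
translate([372, 1010, 549]) cube([734, 258, 183]);
translate([372, 1268, 732]) cube([734, 258, 183]);
translate([372, 1526, 915]) cube([734, 258, 183]);


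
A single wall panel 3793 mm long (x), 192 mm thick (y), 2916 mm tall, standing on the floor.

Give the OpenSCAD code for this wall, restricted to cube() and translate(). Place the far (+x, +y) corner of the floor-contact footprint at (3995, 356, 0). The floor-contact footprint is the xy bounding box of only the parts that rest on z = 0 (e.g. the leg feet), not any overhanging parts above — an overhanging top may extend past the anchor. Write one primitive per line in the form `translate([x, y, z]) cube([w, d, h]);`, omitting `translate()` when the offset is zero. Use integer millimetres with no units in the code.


translate([202, 164, 0]) cube([3793, 192, 2916]);


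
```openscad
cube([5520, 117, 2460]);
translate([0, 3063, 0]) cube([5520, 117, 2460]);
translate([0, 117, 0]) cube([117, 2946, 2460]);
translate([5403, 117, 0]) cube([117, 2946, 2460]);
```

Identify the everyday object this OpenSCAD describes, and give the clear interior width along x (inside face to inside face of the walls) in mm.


A house (or room) frame. The interior width is 5286 mm.

Four 2460 mm walls enclosing a rectangle with no floor or roof — a room or house frame. Outside width is 5520 mm and wall thickness is 117 mm, so the interior width is 5520 − 2 × 117 = 5286 mm.


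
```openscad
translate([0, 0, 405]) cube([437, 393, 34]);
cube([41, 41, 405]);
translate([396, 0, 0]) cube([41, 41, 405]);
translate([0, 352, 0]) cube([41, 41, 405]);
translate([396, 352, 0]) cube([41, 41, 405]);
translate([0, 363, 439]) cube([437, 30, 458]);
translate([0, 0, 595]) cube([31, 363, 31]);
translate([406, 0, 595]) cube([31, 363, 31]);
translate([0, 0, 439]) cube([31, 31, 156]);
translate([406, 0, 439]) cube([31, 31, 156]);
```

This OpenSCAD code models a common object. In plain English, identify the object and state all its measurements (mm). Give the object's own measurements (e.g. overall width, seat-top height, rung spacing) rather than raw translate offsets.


A chair. The seat is a 437×393×34 mm slab with its top at z = 439 mm, on four 41×41 mm corner legs (flush with the seat edges, standing on z = 0). A flat backrest 30 mm thick, 458 mm tall, spans the full seat width and rises from the seat top along its +y edge, rear face flush with the rear of the seat. Two armrests of 31×31 mm section run along each side from the seat's front edge to the front of the backrest, top faces 187 mm above the seat top and outer faces flush with the seat's x-edges; a 31×31 mm post under the front of each armrest stands on the seat at the front corner.


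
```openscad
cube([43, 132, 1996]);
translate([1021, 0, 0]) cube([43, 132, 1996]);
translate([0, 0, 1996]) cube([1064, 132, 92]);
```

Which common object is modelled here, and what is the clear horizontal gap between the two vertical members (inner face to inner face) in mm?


A door frame. The clear opening width is 978 mm.

Two 1996 mm tall posts with a header on top — a door frame. The left jamb is 43 mm wide at x = 0; the right jamb starts at x = 1021. The clear opening is 1021 − 43 = 978 mm.


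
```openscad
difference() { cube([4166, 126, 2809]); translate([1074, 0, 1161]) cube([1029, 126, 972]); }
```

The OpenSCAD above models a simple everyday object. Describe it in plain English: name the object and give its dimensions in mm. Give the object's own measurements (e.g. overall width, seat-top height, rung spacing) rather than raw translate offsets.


A wall 4166 mm long (x), 126 mm thick (y), 2809 mm tall, with a rectangular window opening cut through it. The opening is 1029 mm wide and 972 mm tall; its sill is at z = 1161 mm and its near (−x) edge is 1074 mm from the wall's −x end. The opening passes through the full wall thickness.


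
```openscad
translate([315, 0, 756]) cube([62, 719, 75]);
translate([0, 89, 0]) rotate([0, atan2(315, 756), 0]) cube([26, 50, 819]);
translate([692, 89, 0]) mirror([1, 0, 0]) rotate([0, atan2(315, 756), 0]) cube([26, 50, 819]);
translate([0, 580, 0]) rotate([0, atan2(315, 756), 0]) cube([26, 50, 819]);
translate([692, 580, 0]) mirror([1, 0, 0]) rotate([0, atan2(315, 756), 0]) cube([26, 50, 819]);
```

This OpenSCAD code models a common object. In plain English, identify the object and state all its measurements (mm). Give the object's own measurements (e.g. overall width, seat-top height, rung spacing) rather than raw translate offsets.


A sawhorse. A 62×719×75 mm beam (x, y, z) sits on two A-frame leg pairs. Each pair is two raked legs of 26×50 mm section (50 mm along y) splaying symmetrically in x. Each leg rises 756 mm vertically over 315 mm of horizontal reach and is 819 mm long along its own axis. Every leg's outer bottom edge rests on the floor and its outer top edge meets a bottom edge of the beam — the left legs (tilting toward +x) meet the beam's −x bottom edge, the right legs (their mirror images, tilting toward −x) meet its +x bottom edge — so the leg tops tuck under the beam, the beam's underside is 756 mm above the floor, and the feet are 692 mm apart outside-to-outside with the beam centred between them. The two leg pairs are set in 89 mm from either end of the beam.


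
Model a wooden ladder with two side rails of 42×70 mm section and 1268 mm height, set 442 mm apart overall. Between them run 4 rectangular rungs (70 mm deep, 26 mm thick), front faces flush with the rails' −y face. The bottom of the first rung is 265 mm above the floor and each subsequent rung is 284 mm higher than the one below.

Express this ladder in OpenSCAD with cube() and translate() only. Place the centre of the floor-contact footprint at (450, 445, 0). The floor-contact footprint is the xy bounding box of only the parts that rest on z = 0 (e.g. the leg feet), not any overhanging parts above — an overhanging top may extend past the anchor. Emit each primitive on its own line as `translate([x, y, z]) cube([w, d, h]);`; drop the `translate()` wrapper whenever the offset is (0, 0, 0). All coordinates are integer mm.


translate([229, 410, 0]) cube([42, 70, 1268]);
translate([629, 410, 0]) cube([42, 70, 1268]);
translate([271, 410, 265]) cube([358, 70, 26]);
translate([271, 410, 549]) cube([358, 70, 26]);
translate([271, 410, 833]) cube([358, 70, 26]);
translate([271, 410, 1117]) cube([358, 70, 26]);


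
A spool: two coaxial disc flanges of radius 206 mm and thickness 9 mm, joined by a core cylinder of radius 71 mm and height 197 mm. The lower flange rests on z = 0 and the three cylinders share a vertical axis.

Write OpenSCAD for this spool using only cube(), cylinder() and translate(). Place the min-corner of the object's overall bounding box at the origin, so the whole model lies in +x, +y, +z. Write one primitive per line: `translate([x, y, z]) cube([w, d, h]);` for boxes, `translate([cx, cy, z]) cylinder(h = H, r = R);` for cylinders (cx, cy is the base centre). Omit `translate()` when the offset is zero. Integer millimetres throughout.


translate([206, 206, 0]) cylinder(h = 9, r = 206);
translate([206, 206, 9]) cylinder(h = 197, r = 71);
translate([206, 206, 206]) cylinder(h = 9, r = 206);


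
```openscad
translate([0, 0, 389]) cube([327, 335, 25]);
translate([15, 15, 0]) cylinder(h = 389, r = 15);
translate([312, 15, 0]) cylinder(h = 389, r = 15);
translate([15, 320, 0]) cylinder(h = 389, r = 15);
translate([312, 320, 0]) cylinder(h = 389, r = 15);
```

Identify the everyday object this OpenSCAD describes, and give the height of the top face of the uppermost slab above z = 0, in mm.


A stool. The seat height is 414 mm.

A 327×335×25 slab at z = 389 on four corner cylinders — a stool. The seat top is 389 + 25 = 414 mm.


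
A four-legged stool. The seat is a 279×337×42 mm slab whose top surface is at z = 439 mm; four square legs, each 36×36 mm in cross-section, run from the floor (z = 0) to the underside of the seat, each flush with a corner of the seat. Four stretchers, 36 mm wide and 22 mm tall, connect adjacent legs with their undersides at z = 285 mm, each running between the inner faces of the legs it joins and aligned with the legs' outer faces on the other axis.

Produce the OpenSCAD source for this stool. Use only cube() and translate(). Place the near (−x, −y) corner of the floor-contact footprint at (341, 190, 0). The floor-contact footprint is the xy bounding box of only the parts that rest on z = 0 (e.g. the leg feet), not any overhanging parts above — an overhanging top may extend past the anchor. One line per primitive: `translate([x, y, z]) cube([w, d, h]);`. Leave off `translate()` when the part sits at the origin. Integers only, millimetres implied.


translate([341, 190, 397]) cube([279, 337, 42]);
translate([341, 190, 0]) cube([36, 36, 397]);
translate([584, 190, 0]) cube([36, 36, 397]);
translate([341, 491, 0]) cube([36, 36, 397]);
translate([584, 491, 0]) cube([36, 36, 397]);
translate([377, 190, 285]) cube([207, 36, 22]);
translate([377, 491, 285]) cube([207, 36, 22]);
translate([341, 226, 285]) cube([36, 265, 22]);
translate([584, 226, 285]) cube([36, 265, 22]);


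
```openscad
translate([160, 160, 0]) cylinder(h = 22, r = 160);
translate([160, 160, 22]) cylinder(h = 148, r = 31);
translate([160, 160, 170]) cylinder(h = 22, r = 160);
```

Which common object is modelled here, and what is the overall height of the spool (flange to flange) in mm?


A spool. The overall height is 192 mm.

Three coaxial cylinders, large–small–large — a spool. Two 22 mm flanges and a 148 mm core give 22 + 148 + 22 = 192 mm.
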